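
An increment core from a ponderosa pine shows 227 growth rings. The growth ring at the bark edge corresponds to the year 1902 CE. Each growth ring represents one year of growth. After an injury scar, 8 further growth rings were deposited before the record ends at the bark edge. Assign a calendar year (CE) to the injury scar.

8 growth rings post-date the injury scar.
Counting back 8 years from 1902 CE places the injury scar in 1902 − 8 = 1894 CE.

1894 CE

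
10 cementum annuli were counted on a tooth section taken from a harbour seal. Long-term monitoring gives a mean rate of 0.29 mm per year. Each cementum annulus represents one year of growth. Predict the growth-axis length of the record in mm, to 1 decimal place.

2.9 mm

10 years of growth are recorded.
10 years at 0.29 mm/year gives 0.29 × 10 = 2.9 mm.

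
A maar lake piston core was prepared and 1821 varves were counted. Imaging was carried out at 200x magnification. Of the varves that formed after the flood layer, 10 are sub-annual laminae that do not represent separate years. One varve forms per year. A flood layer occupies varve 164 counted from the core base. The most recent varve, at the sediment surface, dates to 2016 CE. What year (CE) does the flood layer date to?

Between varve 164 and the sediment surface there are 1821 − 164 = 1657 varves.
Excluding 10 false varves: 1657 − 10 = 1647.
2016 − 1647 = 369 CE.

369 CE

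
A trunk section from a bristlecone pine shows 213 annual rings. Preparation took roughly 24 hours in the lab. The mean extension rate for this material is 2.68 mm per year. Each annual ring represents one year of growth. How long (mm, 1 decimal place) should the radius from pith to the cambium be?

570.8 mm

213 years of growth are recorded.
213 years at 2.68 mm/year gives 2.68 × 213 = 570.8 mm.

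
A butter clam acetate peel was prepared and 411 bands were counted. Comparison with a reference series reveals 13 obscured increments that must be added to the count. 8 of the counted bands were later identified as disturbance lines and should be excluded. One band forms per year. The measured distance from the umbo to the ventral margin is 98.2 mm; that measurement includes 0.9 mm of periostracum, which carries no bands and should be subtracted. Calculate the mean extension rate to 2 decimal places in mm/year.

After corrections the count is 411 − 8 + 13 = 416 bands.
Net length = 98.2 − 0.9 = 97.3 mm.
Extension rate ≈ 97.3 / 416 = 0.23 mm/year.

0.23 mm/year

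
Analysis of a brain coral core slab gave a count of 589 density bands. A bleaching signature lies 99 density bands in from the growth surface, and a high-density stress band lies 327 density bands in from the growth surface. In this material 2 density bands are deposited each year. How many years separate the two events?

Separation: 327 − 99 = 228 density bands.
228 density bands at 2 per year is 228 / 2 = 114 years.

114 yr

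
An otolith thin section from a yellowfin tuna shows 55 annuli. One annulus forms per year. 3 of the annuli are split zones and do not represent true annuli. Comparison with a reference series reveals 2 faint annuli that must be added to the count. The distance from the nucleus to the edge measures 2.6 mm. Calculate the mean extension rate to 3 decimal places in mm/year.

Correcting the raw count gives 55 − 3 + 2 = 54 true annuli.
2.6 mm over 54 years gives 2.6 / 54 ≈ 0.048 mm/year.

0.048 mm/year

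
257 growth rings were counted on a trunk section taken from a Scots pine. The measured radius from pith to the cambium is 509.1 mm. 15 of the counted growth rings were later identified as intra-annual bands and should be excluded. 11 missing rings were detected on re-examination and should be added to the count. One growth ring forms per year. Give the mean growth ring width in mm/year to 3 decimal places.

After corrections the count is 257 − 15 + 11 = 253 growth rings.
Extension rate ≈ 509.1 / 253 = 2.012 mm/year.

2.012 mm/year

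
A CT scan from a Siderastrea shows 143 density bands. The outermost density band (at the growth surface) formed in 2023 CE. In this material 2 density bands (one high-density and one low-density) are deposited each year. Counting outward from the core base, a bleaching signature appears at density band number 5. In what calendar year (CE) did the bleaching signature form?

Between density band 5 and the growth surface there are 143 − 5 = 138 density bands.
138 density bands at 2 per year is 138 / 2 = 69 years.
Counting back 69 years from 2023 CE places the bleaching signature in 2023 − 69 = 1954 CE.

1954 CE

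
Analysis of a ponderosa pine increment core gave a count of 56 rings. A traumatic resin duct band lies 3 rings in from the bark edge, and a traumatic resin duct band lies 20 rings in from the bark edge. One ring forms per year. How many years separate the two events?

17 years

The two markers are separated by 20 − 3 = 17 rings.
At one ring per year, 17 years elapsed between them.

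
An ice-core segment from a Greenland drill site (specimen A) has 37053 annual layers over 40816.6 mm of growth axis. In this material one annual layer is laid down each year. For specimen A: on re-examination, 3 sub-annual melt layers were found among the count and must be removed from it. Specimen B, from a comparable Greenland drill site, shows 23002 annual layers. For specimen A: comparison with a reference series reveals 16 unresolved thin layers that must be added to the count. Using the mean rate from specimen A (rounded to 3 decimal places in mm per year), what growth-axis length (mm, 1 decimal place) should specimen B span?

Specimen A: correcting the raw count gives 37053 − 3 + 16 = 37066 true annual layers.
A: 40816.6 mm over 37066 years gives 40816.6 / 37066 ≈ 1.101 mm per year.
B's length ≈ 1.101 × 23002 = 25325.2 mm.

25325.2 mm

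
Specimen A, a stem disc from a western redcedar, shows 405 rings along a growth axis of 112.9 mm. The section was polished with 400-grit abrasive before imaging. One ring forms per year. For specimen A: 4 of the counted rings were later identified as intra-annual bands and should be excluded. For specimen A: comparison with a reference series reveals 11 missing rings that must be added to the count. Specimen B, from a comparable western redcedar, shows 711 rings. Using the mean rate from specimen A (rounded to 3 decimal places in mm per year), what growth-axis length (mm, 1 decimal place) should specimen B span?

194.8 mm

Specimen A: adjusted count: 405 − 4 + 11 = 412 rings.
A: Mean rate = 112.9 mm / 412 years ≈ 0.274 mm/year.
Length of B = 0.274 × 711 = 194.8 mm.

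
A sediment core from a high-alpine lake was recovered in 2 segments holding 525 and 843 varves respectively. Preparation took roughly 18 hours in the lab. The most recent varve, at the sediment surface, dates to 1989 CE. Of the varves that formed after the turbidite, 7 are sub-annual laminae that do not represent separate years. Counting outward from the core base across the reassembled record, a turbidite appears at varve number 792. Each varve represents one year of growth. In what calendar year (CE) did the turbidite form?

1420 CE

Total varves = 525 + 843 = 1368.
Between varve 792 and the sediment surface there are 1368 − 792 = 576 varves.
576 − 7 false = 569 true varves after the turbidite.
1989 − 569 = 1420 CE.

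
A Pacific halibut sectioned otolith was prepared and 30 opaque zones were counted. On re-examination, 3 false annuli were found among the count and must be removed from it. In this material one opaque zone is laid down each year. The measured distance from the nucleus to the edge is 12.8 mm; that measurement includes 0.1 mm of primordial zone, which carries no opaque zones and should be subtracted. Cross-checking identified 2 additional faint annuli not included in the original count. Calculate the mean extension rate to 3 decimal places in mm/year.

0.438 mm/year

Adjusted count: 30 − 3 + 2 = 29 opaque zones.
The growth record spans 12.8 − 0.1 = 12.7 mm.
Extension rate ≈ 12.7 / 29 = 0.438 mm/year.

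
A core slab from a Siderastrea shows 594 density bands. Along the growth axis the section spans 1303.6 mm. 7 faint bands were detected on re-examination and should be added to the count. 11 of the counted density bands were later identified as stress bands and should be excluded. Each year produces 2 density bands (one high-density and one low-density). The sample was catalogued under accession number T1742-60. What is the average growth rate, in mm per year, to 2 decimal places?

Correcting the raw count gives 594 − 11 + 7 = 590 true density bands.
590 density bands at 2 per year is 590 / 2 = 295 years.
Mean rate = 1303.6 mm / 295 years ≈ 4.42 mm per year.

4.42 mm per year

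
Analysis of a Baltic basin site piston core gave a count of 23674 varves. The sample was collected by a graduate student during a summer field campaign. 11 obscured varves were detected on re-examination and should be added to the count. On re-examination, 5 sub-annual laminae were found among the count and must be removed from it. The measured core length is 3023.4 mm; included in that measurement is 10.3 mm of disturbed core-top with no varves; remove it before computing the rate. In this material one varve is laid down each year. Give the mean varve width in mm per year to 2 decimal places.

0.13 mm per year

Adjusted count: 23674 − 5 + 11 = 23680 varves.
Net length = 3023.4 − 10.3 = 3013.1 mm.
Mean rate = 3013.1 mm / 23680 years ≈ 0.13 mm per year.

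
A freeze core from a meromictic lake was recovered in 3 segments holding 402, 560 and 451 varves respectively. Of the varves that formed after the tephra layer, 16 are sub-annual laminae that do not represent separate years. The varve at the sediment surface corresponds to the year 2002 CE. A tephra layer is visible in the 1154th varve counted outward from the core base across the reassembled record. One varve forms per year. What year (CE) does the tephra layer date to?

1759 CE

Total varves = 402 + 560 + 451 = 1413.
1413 − 1154 = 259 varves lie beyond the tephra layer toward the sediment surface.
Removing the 16 false varves leaves 259 − 16 = 243 true varves beyond the tephra layer.
The varve at the sediment surface is 2002 CE, so the tephra layer dates to 2002 − 243 = 1759 CE.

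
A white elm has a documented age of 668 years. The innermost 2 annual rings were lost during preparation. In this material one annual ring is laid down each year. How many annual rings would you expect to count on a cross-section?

666 annual rings

Expected annual rings over 668 years: 668.
Subtracting the 2 annual rings not captured gives 668 − 2 = 666 annual rings in the record.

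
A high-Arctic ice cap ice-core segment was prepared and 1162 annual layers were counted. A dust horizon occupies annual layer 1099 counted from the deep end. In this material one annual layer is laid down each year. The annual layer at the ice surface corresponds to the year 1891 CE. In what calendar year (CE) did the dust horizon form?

Between annual layer 1099 and the ice surface there are 1162 − 1099 = 63 annual layers.
The annual layer at the ice surface is 1891 CE, so the dust horizon dates to 1891 − 63 = 1828 CE.

1828 CE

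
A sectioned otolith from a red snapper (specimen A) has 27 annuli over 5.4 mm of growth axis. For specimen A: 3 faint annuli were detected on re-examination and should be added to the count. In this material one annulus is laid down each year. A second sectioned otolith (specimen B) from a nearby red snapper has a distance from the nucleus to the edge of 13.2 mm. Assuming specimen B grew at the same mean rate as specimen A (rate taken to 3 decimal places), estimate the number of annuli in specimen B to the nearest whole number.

73 annuli

Specimen A: true annulus count = 27 + 3 = 30.
A: 5.4 mm over 30 years gives 5.4 / 30 ≈ 0.180 mm/year.
Specimen B: 13.2 mm / 0.180 mm per year = 73.33 years ≈ 73 annuli.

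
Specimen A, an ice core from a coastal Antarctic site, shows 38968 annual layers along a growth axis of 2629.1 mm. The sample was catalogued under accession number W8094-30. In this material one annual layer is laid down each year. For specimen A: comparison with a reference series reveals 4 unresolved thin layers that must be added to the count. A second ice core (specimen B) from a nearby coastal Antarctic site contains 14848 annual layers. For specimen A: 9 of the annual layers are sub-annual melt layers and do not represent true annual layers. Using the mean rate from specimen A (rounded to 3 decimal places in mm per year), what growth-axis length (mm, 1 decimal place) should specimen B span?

994.8 mm

Specimen A: correcting the raw count gives 38968 − 9 + 4 = 38963 true annual layers.
A: 2629.1 mm over 38963 years gives 2629.1 / 38963 ≈ 0.067 mm/year.
Length of B = 0.067 × 14848 = 994.8 mm.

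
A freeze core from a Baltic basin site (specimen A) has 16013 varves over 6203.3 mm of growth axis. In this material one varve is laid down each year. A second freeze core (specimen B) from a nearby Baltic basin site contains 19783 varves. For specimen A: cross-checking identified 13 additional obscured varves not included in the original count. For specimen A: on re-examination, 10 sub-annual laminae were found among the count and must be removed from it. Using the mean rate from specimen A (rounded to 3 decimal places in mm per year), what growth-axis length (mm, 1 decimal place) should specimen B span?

Specimen A: after corrections the count is 16013 − 10 + 13 = 16016 varves.
A: Extension rate ≈ 6203.3 / 16016 = 0.387 mm/year.
Length of B = 0.387 × 19783 = 7656.0 mm.

7656.0 mm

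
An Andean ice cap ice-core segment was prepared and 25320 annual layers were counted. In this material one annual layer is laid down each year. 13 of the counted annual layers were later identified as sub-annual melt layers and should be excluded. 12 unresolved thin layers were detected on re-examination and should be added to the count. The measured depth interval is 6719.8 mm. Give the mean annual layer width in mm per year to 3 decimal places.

Adjusted count: 25320 − 13 + 12 = 25319 annual layers.
Mean rate = 6719.8 mm / 25319 years ≈ 0.265 mm per year.

0.265 mm per year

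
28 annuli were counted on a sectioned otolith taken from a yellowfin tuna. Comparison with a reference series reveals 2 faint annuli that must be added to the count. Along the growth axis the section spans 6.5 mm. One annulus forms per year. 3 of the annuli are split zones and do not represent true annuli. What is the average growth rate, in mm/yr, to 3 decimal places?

0.241 mm/yr

After corrections the count is 28 − 3 + 2 = 27 annuli.
6.5 mm over 27 years gives 6.5 / 27 ≈ 0.241 mm/yr.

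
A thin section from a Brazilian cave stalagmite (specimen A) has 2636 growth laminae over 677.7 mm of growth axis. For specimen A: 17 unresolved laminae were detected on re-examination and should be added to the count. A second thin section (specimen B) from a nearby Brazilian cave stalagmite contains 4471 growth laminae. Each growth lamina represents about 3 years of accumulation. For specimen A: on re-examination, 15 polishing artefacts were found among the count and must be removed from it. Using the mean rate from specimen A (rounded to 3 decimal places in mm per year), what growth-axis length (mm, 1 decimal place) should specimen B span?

Specimen A: true growth lamina count = 2636 − 15 + 17 = 2638.
Specimen A: 2638 growth laminae at 3 years each span 2638 × 3 = 7914 years.
A: Extension rate ≈ 677.7 / 7914 = 0.086 mm per year.
Specimen B: 4471 growth laminae at 3 years each span 4471 × 3 = 13413 years. For B, 0.086 mm/year × 13413 years = 1153.5 mm.

1153.5 mm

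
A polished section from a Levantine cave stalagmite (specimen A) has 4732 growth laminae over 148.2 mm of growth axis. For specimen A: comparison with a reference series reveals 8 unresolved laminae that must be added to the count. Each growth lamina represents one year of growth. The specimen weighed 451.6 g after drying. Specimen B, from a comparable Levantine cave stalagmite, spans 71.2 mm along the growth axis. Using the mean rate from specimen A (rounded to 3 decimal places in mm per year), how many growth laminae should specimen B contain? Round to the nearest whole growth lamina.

2297 growth laminae

Specimen A: correcting the raw count gives 4732 + 8 = 4740 true growth laminae.
A: 148.2 mm over 4740 years gives 148.2 / 4740 ≈ 0.031 mm per year.
For B, 71.2 / 0.031 = 2296.77 years ≈ 2297 growth laminae.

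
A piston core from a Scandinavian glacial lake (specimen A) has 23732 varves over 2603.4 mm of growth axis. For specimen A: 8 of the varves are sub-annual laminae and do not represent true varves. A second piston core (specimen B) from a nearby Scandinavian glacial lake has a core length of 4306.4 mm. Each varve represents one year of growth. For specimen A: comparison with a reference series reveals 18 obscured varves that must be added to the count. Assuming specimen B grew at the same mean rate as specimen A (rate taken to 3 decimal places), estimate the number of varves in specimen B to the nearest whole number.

39149 varves

Specimen A: adjusted count: 23732 − 8 + 18 = 23742 varves.
A: 2603.4 mm over 23742 years gives 2603.4 / 23742 ≈ 0.110 mm/year.
Specimen B: 4306.4 mm / 0.110 mm per year = 39149.09 years ≈ 39149 varves.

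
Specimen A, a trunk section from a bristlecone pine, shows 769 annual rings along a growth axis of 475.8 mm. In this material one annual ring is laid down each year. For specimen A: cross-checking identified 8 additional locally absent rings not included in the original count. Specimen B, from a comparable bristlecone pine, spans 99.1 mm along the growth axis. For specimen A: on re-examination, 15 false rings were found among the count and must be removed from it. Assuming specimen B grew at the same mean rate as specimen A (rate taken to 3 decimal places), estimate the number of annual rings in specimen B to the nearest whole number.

Specimen A: correcting the raw count gives 769 − 15 + 8 = 762 true annual rings.
A: Extension rate ≈ 475.8 / 762 = 0.624 mm/yr.
Specimen B: 99.1 mm / 0.624 mm per year = 158.81 years ≈ 159 annual rings.

159 annual rings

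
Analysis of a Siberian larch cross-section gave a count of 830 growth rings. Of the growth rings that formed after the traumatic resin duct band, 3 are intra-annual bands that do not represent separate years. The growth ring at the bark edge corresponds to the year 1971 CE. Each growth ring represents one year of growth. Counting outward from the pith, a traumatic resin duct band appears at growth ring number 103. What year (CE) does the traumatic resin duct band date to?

1247 CE

Between growth ring 103 and the bark edge there are 830 − 103 = 727 growth rings.
Excluding 3 false growth rings: 727 − 3 = 724.
Counting back 724 years from 1971 CE places the traumatic resin duct band in 1971 − 724 = 1247 CE.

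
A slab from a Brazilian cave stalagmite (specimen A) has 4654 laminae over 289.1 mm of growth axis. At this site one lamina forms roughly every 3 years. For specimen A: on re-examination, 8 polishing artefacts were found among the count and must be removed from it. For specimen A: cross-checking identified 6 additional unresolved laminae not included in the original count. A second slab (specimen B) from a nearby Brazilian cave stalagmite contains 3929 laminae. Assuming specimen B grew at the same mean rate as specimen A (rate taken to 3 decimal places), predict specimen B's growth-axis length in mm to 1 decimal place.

Specimen A: true lamina count = 4654 − 8 + 6 = 4652.
Specimen A: multiplying by 3 years per lamina: 4652 × 3 = 13956 years.
A: 289.1 mm over 13956 years gives 289.1 / 13956 ≈ 0.021 mm per year.
Specimen B: 3929 laminae at 3 years each span 3929 × 3 = 11787 years. For B, 0.021 mm/year × 11787 years = 247.5 mm.

247.5 mm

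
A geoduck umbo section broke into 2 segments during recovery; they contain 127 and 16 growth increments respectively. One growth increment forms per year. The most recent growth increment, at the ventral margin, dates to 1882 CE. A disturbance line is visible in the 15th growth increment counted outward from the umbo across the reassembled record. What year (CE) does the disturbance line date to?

1754 CE

Total growth increments = 127 + 16 = 143.
The disturbance line sits at growth increment 15 from the umbo, so 143 − 15 = 128 growth increments formed after it.
Counting back 128 years from 1882 CE places the disturbance line in 1882 − 128 = 1754 CE.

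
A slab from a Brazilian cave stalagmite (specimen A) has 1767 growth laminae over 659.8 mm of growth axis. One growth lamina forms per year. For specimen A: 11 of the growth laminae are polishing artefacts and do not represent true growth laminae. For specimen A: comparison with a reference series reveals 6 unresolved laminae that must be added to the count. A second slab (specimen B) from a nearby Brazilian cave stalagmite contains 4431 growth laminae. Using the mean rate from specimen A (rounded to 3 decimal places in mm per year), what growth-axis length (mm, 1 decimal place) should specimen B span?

1657.2 mm

Specimen A: true growth lamina count = 1767 − 11 + 6 = 1762.
A: 659.8 mm over 1762 years gives 659.8 / 1762 ≈ 0.374 mm/yr.
B's length ≈ 0.374 × 4431 = 1657.2 mm.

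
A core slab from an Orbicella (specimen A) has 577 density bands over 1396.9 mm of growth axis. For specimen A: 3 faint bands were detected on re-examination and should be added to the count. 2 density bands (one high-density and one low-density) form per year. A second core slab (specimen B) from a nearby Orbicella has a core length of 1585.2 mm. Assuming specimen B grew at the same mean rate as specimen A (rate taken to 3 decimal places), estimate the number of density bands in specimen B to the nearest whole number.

658 density bands

Specimen A: adjusted count: 577 + 3 = 580 density bands.
Specimen A: with 2 density bands per year, 580 / 2 = 290 years.
A: 1396.9 mm over 290 years gives 1396.9 / 290 ≈ 4.817 mm per year.
B spans 1585.2 / 4.817 = 329.08 years; at 2 density bands per year that is 329.08 × 2 ≈ 658 density bands.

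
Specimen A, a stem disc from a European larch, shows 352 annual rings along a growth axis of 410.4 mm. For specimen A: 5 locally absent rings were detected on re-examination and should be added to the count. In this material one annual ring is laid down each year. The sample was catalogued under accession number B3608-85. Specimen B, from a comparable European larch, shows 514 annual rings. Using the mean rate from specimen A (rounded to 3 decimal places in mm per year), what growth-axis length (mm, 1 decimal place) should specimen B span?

591.1 mm

Specimen A: true annual ring count = 352 + 5 = 357.
A: Extension rate ≈ 410.4 / 357 = 1.150 mm per year.
B's length ≈ 1.150 × 514 = 591.1 mm.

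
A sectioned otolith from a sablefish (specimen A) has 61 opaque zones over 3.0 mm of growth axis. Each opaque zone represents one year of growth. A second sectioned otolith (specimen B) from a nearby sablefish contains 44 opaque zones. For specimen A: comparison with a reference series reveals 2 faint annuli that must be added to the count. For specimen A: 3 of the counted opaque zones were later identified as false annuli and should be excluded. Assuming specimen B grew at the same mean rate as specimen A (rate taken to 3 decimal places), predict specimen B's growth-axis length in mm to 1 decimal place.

Specimen A: true opaque zone count = 61 − 3 + 2 = 60.
A: 3.0 mm over 60 years gives 3.0 / 60 ≈ 0.050 mm per year.
Length of B = 0.050 × 44 = 2.2 mm.

2.2 mm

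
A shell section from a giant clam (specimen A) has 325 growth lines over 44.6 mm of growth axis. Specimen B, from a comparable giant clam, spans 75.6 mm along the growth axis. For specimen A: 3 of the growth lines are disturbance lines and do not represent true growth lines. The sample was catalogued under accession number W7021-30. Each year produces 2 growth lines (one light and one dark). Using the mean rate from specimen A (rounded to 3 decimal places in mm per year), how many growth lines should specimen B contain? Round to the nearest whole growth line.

Specimen A: true growth line count = 325 − 3 = 322.
Specimen A: 322 growth lines at 2 per year is 322 / 2 = 161 years.
A: Extension rate ≈ 44.6 / 161 = 0.277 mm/year.
For B, 75.6 / 0.277 = 272.92 years; at 2 growth lines per year that is 272.92 × 2 ≈ 546 growth lines.

546 growth lines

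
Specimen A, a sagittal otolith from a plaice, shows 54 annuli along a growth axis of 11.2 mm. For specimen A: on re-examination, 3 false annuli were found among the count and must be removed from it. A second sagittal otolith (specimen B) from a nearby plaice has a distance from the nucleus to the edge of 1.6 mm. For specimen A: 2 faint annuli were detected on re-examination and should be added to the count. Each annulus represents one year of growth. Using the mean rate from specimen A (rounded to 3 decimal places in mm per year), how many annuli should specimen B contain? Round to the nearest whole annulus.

Specimen A: after corrections the count is 54 − 3 + 2 = 53 annuli.
A: 11.2 mm over 53 years gives 11.2 / 53 ≈ 0.211 mm per year.
Specimen B: 1.6 mm / 0.211 mm per year = 7.58 years ≈ 8 annuli.

8 annuli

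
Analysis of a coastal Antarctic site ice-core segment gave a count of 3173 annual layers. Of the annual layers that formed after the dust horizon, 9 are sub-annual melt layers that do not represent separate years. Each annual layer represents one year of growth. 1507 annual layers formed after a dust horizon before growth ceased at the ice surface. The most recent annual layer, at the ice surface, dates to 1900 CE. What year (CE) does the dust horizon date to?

402 CE

There are 1507 annual layers younger than the dust horizon.
Excluding 9 false annual layers: 1507 − 9 = 1498.
Counting back 1498 years from 1900 CE places the dust horizon in 1900 − 1498 = 402 CE.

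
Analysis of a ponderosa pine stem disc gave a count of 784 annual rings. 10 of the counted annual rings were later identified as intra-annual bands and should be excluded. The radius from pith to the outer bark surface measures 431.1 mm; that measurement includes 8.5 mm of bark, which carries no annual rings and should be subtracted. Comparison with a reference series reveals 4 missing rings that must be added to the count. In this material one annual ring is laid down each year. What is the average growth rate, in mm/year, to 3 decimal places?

After corrections the count is 784 − 10 + 4 = 778 annual rings.
Removing the 8.5 mm offcut leaves 431.1 − 8.5 = 422.6 mm.
Mean rate = 422.6 mm / 778 years ≈ 0.543 mm/year.

0.543 mm/year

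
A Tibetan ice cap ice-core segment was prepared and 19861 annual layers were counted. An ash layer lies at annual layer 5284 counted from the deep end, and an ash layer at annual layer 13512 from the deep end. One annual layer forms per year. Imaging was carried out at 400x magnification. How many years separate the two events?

8228 years

The two markers are separated by 13512 − 5284 = 8228 annual layers.
That is 8228 years at one annual layer per year.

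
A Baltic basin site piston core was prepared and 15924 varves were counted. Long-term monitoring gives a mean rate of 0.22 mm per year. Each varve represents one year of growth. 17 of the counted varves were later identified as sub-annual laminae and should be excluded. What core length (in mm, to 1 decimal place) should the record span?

3499.5 mm

Adjusted count: 15924 − 17 = 15907 varves.
Predicted length = 0.22 mm/year × 15907 years = 3499.5 mm.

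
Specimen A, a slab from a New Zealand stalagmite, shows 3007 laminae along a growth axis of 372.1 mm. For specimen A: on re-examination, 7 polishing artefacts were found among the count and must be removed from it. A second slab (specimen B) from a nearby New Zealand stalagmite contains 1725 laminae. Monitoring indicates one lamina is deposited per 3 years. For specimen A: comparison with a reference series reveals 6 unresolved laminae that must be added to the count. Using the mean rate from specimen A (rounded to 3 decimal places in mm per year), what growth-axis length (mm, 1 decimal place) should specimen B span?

212.2 mm

Specimen A: after corrections the count is 3007 − 7 + 6 = 3006 laminae.
Specimen A: at 3 years per lamina, 3006 × 3 = 9018 years.
A: Extension rate ≈ 372.1 / 9018 = 0.041 mm/yr.
Specimen B: at 3 years per lamina, 1725 × 3 = 5175 years. For B, 0.041 mm/year × 5175 years = 212.2 mm.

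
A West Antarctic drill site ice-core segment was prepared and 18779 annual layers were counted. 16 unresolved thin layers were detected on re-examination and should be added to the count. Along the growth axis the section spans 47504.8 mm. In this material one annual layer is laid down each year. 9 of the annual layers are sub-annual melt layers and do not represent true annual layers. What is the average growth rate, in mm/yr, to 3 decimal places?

True annual layer count = 18779 − 9 + 16 = 18786.
Mean rate = 47504.8 mm / 18786 years ≈ 2.529 mm/yr.

2.529 mm/yr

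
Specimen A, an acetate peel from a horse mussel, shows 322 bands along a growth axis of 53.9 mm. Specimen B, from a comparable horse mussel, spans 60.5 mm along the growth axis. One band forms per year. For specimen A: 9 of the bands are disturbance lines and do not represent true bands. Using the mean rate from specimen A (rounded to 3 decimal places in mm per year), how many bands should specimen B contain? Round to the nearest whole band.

352 bands

Specimen A: adjusted count: 322 − 9 = 313 bands.
A: Mean rate = 53.9 mm / 313 years ≈ 0.172 mm per year.
For B, 60.5 / 0.172 = 351.74 years ≈ 352 bands.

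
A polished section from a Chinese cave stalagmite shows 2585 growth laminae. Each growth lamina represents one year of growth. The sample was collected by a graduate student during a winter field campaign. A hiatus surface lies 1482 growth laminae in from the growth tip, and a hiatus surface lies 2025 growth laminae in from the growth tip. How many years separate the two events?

543 yr

The two markers are separated by 2025 − 1482 = 543 growth laminae.
One growth lamina per year makes the interval 543 years.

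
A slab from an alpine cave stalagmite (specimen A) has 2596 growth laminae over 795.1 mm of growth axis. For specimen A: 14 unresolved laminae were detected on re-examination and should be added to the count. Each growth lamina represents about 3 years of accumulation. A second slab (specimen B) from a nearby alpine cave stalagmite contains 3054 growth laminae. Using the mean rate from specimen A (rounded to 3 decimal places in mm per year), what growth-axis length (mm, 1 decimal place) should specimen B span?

934.5 mm

Specimen A: correcting the raw count gives 2596 + 14 = 2610 true growth laminae.
Specimen A: multiplying by 3 years per growth lamina: 2610 × 3 = 7830 years.
A: 795.1 mm over 7830 years gives 795.1 / 7830 ≈ 0.102 mm/yr.
Specimen B: at 3 years per growth lamina, 3054 × 3 = 9162 years. For B, 0.102 mm/year × 9162 years = 934.5 mm.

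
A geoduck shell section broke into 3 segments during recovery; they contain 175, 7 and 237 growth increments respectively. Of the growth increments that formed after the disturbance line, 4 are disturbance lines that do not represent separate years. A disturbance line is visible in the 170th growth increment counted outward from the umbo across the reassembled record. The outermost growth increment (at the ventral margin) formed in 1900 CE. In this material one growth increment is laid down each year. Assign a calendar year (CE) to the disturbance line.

Total growth increments = 175 + 7 + 237 = 419.
Between growth increment 170 and the ventral margin there are 419 − 170 = 249 growth increments.
Excluding 4 false growth increments: 249 − 4 = 245.
The growth increment at the ventral margin is 1900 CE, so the disturbance line dates to 1900 − 245 = 1655 CE.

1655 CE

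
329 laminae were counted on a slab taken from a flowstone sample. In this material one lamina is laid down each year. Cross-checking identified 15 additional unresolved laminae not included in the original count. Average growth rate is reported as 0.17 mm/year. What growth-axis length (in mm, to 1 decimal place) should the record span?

Adjusted count: 329 + 15 = 344 laminae.
344 years at 0.17 mm/year gives 0.17 × 344 = 58.5 mm.

58.5 mm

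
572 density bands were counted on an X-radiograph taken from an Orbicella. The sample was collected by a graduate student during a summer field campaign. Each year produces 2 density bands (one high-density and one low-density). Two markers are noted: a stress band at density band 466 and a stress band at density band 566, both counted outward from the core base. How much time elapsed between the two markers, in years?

Separation: 566 − 466 = 100 density bands.
With 2 density bands per year, 100 / 2 = 50 years.

50 yr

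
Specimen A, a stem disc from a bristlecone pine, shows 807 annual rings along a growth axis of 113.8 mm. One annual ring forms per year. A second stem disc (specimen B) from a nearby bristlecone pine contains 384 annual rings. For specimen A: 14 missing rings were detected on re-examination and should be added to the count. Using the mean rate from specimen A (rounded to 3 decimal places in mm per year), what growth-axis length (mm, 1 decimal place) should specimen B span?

53.4 mm

Specimen A: true annual ring count = 807 + 14 = 821.
A: Extension rate ≈ 113.8 / 821 = 0.139 mm/yr.
B's length ≈ 0.139 × 384 = 53.4 mm.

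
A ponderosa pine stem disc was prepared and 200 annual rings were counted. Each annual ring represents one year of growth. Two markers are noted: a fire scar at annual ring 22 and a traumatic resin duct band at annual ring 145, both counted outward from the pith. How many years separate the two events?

145 − 22 = 123 annual rings lie between the two events.
At one annual ring per year, 123 years elapsed between them.

123 years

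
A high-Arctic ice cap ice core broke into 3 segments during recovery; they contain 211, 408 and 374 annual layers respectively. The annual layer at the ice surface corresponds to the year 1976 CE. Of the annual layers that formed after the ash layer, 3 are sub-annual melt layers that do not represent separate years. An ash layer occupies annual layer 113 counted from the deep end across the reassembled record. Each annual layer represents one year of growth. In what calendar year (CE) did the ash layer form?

1099 CE

Total annual layers = 211 + 408 + 374 = 993.
993 − 113 = 880 annual layers lie beyond the ash layer toward the ice surface.
880 − 3 false = 877 true annual layers after the ash layer.
Counting back 877 years from 1976 CE places the ash layer in 1976 − 877 = 1099 CE.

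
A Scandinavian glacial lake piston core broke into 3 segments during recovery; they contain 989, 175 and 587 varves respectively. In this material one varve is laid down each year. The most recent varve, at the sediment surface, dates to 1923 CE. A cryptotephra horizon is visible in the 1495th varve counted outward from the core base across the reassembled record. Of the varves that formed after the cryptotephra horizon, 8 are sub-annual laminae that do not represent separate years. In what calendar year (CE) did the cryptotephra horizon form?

Total varves = 989 + 175 + 587 = 1751.
1751 − 1495 = 256 varves lie beyond the cryptotephra horizon toward the sediment surface.
Excluding 8 false varves: 256 − 8 = 248.
Counting back 248 years from 1923 CE places the cryptotephra horizon in 1923 − 248 = 1675 CE.

1675 CE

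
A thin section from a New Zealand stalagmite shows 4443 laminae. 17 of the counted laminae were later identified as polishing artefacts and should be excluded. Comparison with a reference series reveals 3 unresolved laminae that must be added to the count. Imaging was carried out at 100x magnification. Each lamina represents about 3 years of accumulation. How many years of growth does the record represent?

13287 years

True lamina count = 4443 − 17 + 3 = 4429.
4429 laminae at 3 years each span 4429 × 3 = 13287 years.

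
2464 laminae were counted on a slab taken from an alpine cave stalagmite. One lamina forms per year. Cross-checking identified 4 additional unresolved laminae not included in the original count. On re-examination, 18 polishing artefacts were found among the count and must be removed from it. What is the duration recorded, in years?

2450 yr

Correcting the raw count gives 2464 − 18 + 4 = 2450 true laminae.
One lamina per year makes the duration 2450 years.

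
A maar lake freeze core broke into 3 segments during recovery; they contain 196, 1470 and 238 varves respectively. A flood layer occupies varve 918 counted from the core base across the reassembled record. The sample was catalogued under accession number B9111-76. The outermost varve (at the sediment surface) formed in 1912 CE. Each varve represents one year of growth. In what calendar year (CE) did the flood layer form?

926 CE

Total varves = 196 + 1470 + 238 = 1904.
1904 − 918 = 986 varves lie beyond the flood layer toward the sediment surface.
The varve at the sediment surface is 1912 CE, so the flood layer dates to 1912 − 986 = 926 CE.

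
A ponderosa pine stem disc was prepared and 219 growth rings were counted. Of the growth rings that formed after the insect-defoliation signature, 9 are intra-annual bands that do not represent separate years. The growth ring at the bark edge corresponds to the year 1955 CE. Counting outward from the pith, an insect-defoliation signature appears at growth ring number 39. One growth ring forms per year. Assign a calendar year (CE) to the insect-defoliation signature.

219 − 39 = 180 growth rings lie beyond the insect-defoliation signature toward the bark edge.
180 − 9 false = 171 true growth rings after the insect-defoliation signature.
Counting back 171 years from 1955 CE places the insect-defoliation signature in 1955 − 171 = 1784 CE.

1784 CE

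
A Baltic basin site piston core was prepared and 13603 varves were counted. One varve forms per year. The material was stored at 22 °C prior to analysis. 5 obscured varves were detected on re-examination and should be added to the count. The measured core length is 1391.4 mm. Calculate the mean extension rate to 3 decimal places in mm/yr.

Correcting the raw count gives 13603 + 5 = 13608 true varves.
1391.4 mm over 13608 years gives 1391.4 / 13608 ≈ 0.102 mm/yr.

0.102 mm/yr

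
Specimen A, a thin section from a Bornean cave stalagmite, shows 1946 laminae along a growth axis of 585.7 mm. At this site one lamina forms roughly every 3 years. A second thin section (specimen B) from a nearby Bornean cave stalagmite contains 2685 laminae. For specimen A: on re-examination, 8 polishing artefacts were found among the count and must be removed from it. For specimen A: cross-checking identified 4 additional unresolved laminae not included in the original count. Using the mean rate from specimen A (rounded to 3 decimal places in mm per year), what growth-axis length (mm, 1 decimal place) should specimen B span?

Specimen A: correcting the raw count gives 1946 − 8 + 4 = 1942 true laminae.
Specimen A: multiplying by 3 years per lamina: 1942 × 3 = 5826 years.
A: 585.7 mm over 5826 years gives 585.7 / 5826 ≈ 0.101 mm/yr.
Specimen B: 2685 laminae at 3 years each span 2685 × 3 = 8055 years. Length of B = 0.101 × 8055 = 813.6 mm.

813.6 mm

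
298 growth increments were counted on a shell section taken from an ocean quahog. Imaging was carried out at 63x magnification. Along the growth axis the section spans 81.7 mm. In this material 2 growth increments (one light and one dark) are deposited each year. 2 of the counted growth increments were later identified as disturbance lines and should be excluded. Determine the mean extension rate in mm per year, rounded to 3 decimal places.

True growth increment count = 298 − 2 = 296.
296 growth increments at 2 per year is 296 / 2 = 148 years.
Mean rate = 81.7 mm / 148 years ≈ 0.552 mm per year.

0.552 mm per year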